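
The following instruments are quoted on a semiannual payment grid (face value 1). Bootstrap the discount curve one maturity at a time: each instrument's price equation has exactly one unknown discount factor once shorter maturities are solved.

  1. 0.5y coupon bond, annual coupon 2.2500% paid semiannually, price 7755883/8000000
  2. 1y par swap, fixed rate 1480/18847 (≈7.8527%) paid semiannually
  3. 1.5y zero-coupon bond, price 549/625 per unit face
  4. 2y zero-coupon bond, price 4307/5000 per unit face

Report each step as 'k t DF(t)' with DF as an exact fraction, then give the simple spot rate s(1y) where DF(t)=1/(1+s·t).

step 1 [0.5y] bond c/2=9/800: DF=(7755883/8000000 − 9/800·(0))/(1+9/800) = 9587/10000 ≈ 0.958700
step 2 [1y] swap r/2=740/18847: DF=(1 − 740/18847·(0.958700))/(1+740/18847) = 463/500 ≈ 0.926000
step 3 [1.5y] zero: DF = P = 549/625 ≈ 0.878400
step 4 [2y] zero: DF = P = 4307/5000 ≈ 0.861400

1 1/2 9587/10000
2 1 463/500
3 3/2 549/625
4 2 4307/5000
s(1y) = (1/(463/500) − 1)/(1) = 37/463 ≈ 7.9914%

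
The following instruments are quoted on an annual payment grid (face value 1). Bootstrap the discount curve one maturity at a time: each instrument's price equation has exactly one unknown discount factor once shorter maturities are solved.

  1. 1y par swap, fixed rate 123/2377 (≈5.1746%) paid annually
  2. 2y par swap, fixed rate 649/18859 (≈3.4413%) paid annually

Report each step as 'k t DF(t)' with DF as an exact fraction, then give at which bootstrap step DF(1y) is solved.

step 1 [1y] swap r/1=123/2377: DF=(1 − 123/2377·(0))/(1+123/2377) = 2377/2500 ≈ 0.950800
step 2 [2y] swap r/1=649/18859: DF=(1 − 649/18859·(0.950800))/(1+649/18859) = 9351/10000 ≈ 0.935100

1 1 2377/2500
2 2 9351/10000
DF(1y) is solved at step 1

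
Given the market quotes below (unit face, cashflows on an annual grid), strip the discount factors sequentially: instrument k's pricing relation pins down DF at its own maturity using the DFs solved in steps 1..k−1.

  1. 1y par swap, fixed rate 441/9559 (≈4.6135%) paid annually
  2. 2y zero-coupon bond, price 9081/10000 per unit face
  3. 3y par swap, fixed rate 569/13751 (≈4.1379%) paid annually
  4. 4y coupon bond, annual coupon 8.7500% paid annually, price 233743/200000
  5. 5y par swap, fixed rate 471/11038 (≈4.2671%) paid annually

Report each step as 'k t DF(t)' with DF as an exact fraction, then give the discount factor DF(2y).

step 1 [1y] swap r/1=441/9559: DF=(1 − 441/9559·(0))/(1+441/9559) = 9559/10000 ≈ 0.955900
step 2 [2y] zero: DF = P = 9081/10000 ≈ 0.908100
step 3 [3y] swap r/1=569/13751: DF=(1 − 569/13751·(0.955900+0.908100))/(1+569/13751) = 4431/5000 ≈ 0.886200
step 4 [4y] bond c/1=7/80: DF=(233743/200000 − 7/80·(0.955900+0.908100+0.886200))/(1+7/80) = 4267/5000 ≈ 0.853400
step 5 [5y] swap r/1=471/11038: DF=(1 − 471/11038·(0.955900+0.908100+0.886200+0.853400))/(1+471/11038) = 2029/2500 ≈ 0.811600

1 1 9559/10000
2 2 9081/10000
3 3 4431/5000
4 4 4267/5000
5 5 2029/2500
DF(2y) = 9081/10000 ≈ 0.908100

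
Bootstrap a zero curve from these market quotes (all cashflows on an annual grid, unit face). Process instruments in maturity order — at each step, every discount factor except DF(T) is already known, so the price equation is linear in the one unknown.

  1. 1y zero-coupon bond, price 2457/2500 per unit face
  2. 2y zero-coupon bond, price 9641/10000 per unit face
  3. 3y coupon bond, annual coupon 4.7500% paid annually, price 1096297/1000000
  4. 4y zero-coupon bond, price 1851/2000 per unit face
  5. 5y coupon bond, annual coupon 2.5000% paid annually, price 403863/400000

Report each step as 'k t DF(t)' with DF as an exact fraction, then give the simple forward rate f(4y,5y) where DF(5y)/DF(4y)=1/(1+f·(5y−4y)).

step 1 [1y] zero: DF = P = 2457/2500 ≈ 0.982800
step 2 [2y] zero: DF = P = 9641/10000 ≈ 0.964100
step 3 [3y] bond c/1=19/400: DF=(1096297/1000000 − 19/400·(0.982800+0.964100))/(1+19/400) = 9583/10000 ≈ 0.958300
step 4 [4y] zero: DF = P = 1851/2000 ≈ 0.925500
step 5 [5y] bond c/1=1/40: DF=(403863/400000 − 1/40·(0.982800+0.964100+0.958300+0.925500))/(1+1/40) = 2229/2500 ≈ 0.891600

1 1 2457/2500
2 2 9641/10000
3 3 9583/10000
4 4 1851/2000
5 5 2229/2500
f(4y,5y) = ((1851/2000)/(2229/2500) − 1)/(1) = 113/2972 ≈ 3.8022%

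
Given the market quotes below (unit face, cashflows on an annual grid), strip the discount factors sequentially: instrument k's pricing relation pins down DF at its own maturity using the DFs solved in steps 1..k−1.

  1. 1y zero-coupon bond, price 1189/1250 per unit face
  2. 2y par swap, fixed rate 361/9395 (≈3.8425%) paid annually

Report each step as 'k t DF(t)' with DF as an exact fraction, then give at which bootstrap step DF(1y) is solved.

step 1 [1y] zero: DF = P = 1189/1250 ≈ 0.951200
step 2 [2y] swap r/1=361/9395: DF=(1 − 361/9395·(0.951200))/(1+361/9395) = 4639/5000 ≈ 0.927800

1 1 1189/1250
2 2 4639/5000
DF(1y) is solved at step 1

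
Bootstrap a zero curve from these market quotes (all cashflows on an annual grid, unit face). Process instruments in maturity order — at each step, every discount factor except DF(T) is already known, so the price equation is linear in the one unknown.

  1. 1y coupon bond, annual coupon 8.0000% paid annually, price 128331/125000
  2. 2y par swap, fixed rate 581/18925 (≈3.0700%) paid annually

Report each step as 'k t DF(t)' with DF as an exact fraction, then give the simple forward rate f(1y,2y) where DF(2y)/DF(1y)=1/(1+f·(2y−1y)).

1 1 4753/5000
2 2 9419/10000
f(1y,2y) = ((4753/5000)/(9419/10000) − 1)/(1) = 87/9419 ≈ 0.9237%

step 1 [1y] bond c/1=2/25: DF=(128331/125000 − 2/25·(0))/(1+2/25) = 4753/5000 ≈ 0.950600
step 2 [2y] swap r/1=581/18925: DF=(1 − 581/18925·(0.950600))/(1+581/18925) = 9419/10000 ≈ 0.941900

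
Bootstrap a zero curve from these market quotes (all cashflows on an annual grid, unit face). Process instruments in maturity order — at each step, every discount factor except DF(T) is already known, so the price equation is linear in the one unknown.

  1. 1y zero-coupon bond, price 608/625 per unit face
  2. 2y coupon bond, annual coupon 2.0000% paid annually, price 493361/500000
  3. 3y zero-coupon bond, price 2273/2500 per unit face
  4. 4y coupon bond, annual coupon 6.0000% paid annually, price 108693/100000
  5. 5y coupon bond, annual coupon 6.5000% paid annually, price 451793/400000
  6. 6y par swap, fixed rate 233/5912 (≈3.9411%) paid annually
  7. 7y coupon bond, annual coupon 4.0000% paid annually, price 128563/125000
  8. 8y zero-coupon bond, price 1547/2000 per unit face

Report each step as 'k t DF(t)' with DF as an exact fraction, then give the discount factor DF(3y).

step 1 [1y] zero: DF = P = 608/625 ≈ 0.972800
step 2 [2y] bond c/1=1/50: DF=(493361/500000 − 1/50·(0.972800))/(1+1/50) = 9483/10000 ≈ 0.948300
step 3 [3y] zero: DF = P = 2273/2500 ≈ 0.909200
step 4 [4y] bond c/1=3/50: DF=(108693/100000 − 3/50·(0.972800+0.948300+0.909200))/(1+3/50) = 2163/2500 ≈ 0.865200
step 5 [5y] bond c/1=13/200: DF=(451793/400000 − 13/200·(0.972800+0.948300+0.909200+0.865200))/(1+13/200) = 167/200 ≈ 0.835000
step 6 [6y] swap r/1=233/5912: DF=(1 − 233/5912·(0.972800+0.948300+0.909200+0.865200+0.835000))/(1+233/5912) = 7903/10000 ≈ 0.790300
step 7 [7y] bond c/1=1/25: DF=(128563/125000 − 1/25·(0.972800+0.948300+0.909200+0.865200+0.835000+0.790300))/(1+1/25) = 7843/10000 ≈ 0.784300
step 8 [8y] zero: DF = P = 1547/2000 ≈ 0.773500

1 1 608/625
2 2 9483/10000
3 3 2273/2500
4 4 2163/2500
5 5 167/200
6 6 7903/10000
7 7 7843/10000
8 8 1547/2000
DF(3y) = 2273/2500 ≈ 0.909200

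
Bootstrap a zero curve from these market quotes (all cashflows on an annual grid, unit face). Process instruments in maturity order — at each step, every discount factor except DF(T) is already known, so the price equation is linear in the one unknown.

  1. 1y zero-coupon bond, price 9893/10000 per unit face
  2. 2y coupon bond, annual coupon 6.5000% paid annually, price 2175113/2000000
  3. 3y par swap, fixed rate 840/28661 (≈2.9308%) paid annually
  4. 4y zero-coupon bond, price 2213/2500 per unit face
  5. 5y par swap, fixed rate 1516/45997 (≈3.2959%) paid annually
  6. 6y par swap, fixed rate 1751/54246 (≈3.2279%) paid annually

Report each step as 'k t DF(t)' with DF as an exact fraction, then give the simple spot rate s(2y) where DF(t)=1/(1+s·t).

step 1 [1y] zero: DF = P = 9893/10000 ≈ 0.989300
step 2 [2y] bond c/1=13/200: DF=(2175113/2000000 − 13/200·(0.989300))/(1+13/200) = 1201/1250 ≈ 0.960800
step 3 [3y] swap r/1=840/28661: DF=(1 − 840/28661·(0.989300+0.960800))/(1+840/28661) = 229/250 ≈ 0.916000
step 4 [4y] zero: DF = P = 2213/2500 ≈ 0.885200
step 5 [5y] swap r/1=1516/45997: DF=(1 − 1516/45997·(0.989300+0.960800+0.916000+0.885200))/(1+1516/45997) = 2121/2500 ≈ 0.848400
step 6 [6y] swap r/1=1751/54246: DF=(1 − 1751/54246·(0.989300+0.960800+0.916000+0.885200+0.848400))/(1+1751/54246) = 8249/10000 ≈ 0.824900

1 1 9893/10000
2 2 1201/1250
3 3 229/250
4 4 2213/2500
5 5 2121/2500
6 6 8249/10000
s(2y) = (1/(1201/1250) − 1)/(2) = 49/2402 ≈ 2.0400%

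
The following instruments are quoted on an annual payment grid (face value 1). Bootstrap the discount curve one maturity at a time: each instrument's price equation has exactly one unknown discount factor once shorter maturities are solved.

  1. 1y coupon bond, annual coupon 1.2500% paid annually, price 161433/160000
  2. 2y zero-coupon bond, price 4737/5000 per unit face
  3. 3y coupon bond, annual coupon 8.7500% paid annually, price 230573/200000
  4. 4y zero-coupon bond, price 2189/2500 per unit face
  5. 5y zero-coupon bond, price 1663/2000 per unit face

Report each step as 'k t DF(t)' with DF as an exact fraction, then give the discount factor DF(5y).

step 1 [1y] bond c/1=1/80: DF=(161433/160000 − 1/80·(0))/(1+1/80) = 1993/2000 ≈ 0.996500
step 2 [2y] zero: DF = P = 4737/5000 ≈ 0.947400
step 3 [3y] bond c/1=7/80: DF=(230573/200000 − 7/80·(0.996500+0.947400))/(1+7/80) = 9037/10000 ≈ 0.903700
step 4 [4y] zero: DF = P = 2189/2500 ≈ 0.875600
step 5 [5y] zero: DF = P = 1663/2000 ≈ 0.831500

1 1 1993/2000
2 2 4737/5000
3 3 9037/10000
4 4 2189/2500
5 5 1663/2000
DF(5y) = 1663/2000 ≈ 0.831500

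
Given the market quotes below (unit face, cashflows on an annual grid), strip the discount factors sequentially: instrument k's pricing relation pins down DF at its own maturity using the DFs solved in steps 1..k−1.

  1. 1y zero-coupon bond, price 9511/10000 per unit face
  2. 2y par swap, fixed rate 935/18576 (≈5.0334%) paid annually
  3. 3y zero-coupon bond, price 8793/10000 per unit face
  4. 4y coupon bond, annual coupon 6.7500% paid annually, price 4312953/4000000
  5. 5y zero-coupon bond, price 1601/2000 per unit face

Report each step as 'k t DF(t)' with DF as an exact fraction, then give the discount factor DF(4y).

step 1 [1y] zero: DF = P = 9511/10000 ≈ 0.951100
step 2 [2y] swap r/1=935/18576: DF=(1 − 935/18576·(0.951100))/(1+935/18576) = 1813/2000 ≈ 0.906500
step 3 [3y] zero: DF = P = 8793/10000 ≈ 0.879300
step 4 [4y] bond c/1=27/400: DF=(4312953/4000000 − 27/400·(0.951100+0.906500+0.879300))/(1+27/400) = 837/1000 ≈ 0.837000
step 5 [5y] zero: DF = P = 1601/2000 ≈ 0.800500

1 1 9511/10000
2 2 1813/2000
3 3 8793/10000
4 4 837/1000
5 5 1601/2000
DF(4y) = 837/1000 ≈ 0.837000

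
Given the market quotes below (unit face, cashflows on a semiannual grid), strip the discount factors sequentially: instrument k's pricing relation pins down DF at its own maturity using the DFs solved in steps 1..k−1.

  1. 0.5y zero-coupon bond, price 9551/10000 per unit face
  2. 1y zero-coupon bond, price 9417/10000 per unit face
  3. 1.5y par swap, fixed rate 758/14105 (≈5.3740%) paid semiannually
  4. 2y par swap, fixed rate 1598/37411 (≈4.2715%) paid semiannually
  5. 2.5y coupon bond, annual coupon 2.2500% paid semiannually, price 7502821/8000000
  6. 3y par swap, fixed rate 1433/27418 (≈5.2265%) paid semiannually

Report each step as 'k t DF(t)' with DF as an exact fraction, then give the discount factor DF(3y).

step 1 [0.5y] zero: DF = P = 9551/10000 ≈ 0.955100
step 2 [1y] zero: DF = P = 9417/10000 ≈ 0.941700
step 3 [1.5y] swap r/2=379/14105: DF=(1 − 379/14105·(0.955100+0.941700))/(1+379/14105) = 4621/5000 ≈ 0.924200
step 4 [2y] swap r/2=799/37411: DF=(1 − 799/37411·(0.955100+0.941700+0.924200))/(1+799/37411) = 9201/10000 ≈ 0.920100
step 5 [2.5y] bond c/2=9/800: DF=(7502821/8000000 − 9/800·(0.955100+0.941700+0.924200+0.920100))/(1+9/800) = 4429/5000 ≈ 0.885800
step 6 [3y] swap r/2=1433/54836: DF=(1 − 1433/54836·(0.955100+0.941700+0.924200+0.920100+0.885800))/(1+1433/54836) = 8567/10000 ≈ 0.856700

1 1/2 9551/10000
2 1 9417/10000
3 3/2 4621/5000
4 2 9201/10000
5 5/2 4429/5000
6 3 8567/10000
DF(3y) = 8567/10000 ≈ 0.856700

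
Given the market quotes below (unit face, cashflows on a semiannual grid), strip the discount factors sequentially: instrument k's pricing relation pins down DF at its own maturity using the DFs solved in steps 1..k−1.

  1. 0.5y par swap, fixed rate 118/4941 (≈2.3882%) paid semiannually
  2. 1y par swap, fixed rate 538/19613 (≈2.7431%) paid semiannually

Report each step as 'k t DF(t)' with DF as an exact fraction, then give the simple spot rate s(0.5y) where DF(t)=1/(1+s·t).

1 1/2 4941/5000
2 1 9731/10000
s(0.5y) = (1/(4941/5000) − 1)/(1/2) = 118/4941 ≈ 2.3882%

step 1 [0.5y] swap r/2=59/4941: DF=(1 − 59/4941·(0))/(1+59/4941) = 4941/5000 ≈ 0.988200
step 2 [1y] swap r/2=269/19613: DF=(1 − 269/19613·(0.988200))/(1+269/19613) = 9731/10000 ≈ 0.973100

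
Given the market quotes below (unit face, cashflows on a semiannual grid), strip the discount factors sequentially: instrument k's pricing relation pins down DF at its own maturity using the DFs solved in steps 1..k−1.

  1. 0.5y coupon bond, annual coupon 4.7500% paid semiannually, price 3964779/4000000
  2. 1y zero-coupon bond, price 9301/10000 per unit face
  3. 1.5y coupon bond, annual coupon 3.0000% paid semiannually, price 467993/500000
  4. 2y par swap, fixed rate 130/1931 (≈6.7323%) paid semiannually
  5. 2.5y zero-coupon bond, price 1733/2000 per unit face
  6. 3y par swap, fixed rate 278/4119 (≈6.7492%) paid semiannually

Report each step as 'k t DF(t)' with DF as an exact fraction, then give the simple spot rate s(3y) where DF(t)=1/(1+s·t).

step 1 [0.5y] bond c/2=19/800: DF=(3964779/4000000 − 19/800·(0))/(1+19/800) = 4841/5000 ≈ 0.968200
step 2 [1y] zero: DF = P = 9301/10000 ≈ 0.930100
step 3 [1.5y] bond c/2=3/200: DF=(467993/500000 − 3/200·(0.968200+0.930100))/(1+3/200) = 8941/10000 ≈ 0.894100
step 4 [2y] swap r/2=65/1931: DF=(1 − 65/1931·(0.968200+0.930100+0.894100))/(1+65/1931) = 1753/2000 ≈ 0.876500
step 5 [2.5y] zero: DF = P = 1733/2000 ≈ 0.866500
step 6 [3y] swap r/2=139/4119: DF=(1 − 139/4119·(0.968200+0.930100+0.894100+0.876500+0.866500))/(1+139/4119) = 8193/10000 ≈ 0.819300

1 1/2 4841/5000
2 1 9301/10000
3 3/2 8941/10000
4 2 1753/2000
5 5/2 1733/2000
6 3 8193/10000
s(3y) = (1/(8193/10000) − 1)/(3) = 1807/24579 ≈ 7.3518%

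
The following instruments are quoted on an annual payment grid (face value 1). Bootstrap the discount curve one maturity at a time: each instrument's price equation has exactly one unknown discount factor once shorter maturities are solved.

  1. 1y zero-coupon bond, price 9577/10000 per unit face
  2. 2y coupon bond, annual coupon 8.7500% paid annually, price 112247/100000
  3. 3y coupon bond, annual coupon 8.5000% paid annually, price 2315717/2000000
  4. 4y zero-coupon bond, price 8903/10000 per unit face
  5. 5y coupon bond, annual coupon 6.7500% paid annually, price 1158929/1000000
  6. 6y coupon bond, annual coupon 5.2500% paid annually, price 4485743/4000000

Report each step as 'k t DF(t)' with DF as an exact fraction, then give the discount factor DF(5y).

1 1 9577/10000
2 2 9551/10000
3 3 9173/10000
4 4 8903/10000
5 5 1063/1250
6 6 67/80
DF(5y) = 1063/1250 ≈ 0.850400

step 1 [1y] zero: DF = P = 9577/10000 ≈ 0.957700
step 2 [2y] bond c/1=7/80: DF=(112247/100000 − 7/80·(0.957700))/(1+7/80) = 9551/10000 ≈ 0.955100
step 3 [3y] bond c/1=17/200: DF=(2315717/2000000 − 17/200·(0.957700+0.955100))/(1+17/200) = 9173/10000 ≈ 0.917300
step 4 [4y] zero: DF = P = 8903/10000 ≈ 0.890300
step 5 [5y] bond c/1=27/400: DF=(1158929/1000000 − 27/400·(0.957700+0.955100+0.917300+0.890300))/(1+27/400) = 1063/1250 ≈ 0.850400
step 6 [6y] bond c/1=21/400: DF=(4485743/4000000 − 21/400·(0.957700+0.955100+0.917300+0.890300+0.850400))/(1+21/400) = 67/80 ≈ 0.837500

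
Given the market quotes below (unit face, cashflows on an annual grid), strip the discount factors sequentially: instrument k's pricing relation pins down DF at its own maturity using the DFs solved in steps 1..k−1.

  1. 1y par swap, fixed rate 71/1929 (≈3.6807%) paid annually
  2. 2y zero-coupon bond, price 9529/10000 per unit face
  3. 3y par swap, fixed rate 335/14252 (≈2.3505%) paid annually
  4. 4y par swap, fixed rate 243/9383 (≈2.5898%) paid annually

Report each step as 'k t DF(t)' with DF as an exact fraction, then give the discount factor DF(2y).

step 1 [1y] swap r/1=71/1929: DF=(1 − 71/1929·(0))/(1+71/1929) = 1929/2000 ≈ 0.964500
step 2 [2y] zero: DF = P = 9529/10000 ≈ 0.952900
step 3 [3y] swap r/1=335/14252: DF=(1 − 335/14252·(0.964500+0.952900))/(1+335/14252) = 933/1000 ≈ 0.933000
step 4 [4y] swap r/1=243/9383: DF=(1 − 243/9383·(0.964500+0.952900+0.933000))/(1+243/9383) = 2257/2500 ≈ 0.902800

1 1 1929/2000
2 2 9529/10000
3 3 933/1000
4 4 2257/2500
DF(2y) = 9529/10000 ≈ 0.952900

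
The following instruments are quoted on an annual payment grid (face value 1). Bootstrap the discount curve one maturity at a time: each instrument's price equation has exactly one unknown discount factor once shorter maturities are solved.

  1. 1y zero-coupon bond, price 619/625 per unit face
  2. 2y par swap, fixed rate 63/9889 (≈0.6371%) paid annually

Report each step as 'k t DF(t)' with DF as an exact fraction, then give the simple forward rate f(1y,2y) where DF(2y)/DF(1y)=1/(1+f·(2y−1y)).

1 1 619/625
2 2 4937/5000
f(1y,2y) = ((619/625)/(4937/5000) − 1)/(1) = 15/4937 ≈ 0.3038%

step 1 [1y] zero: DF = P = 619/625 ≈ 0.990400
step 2 [2y] swap r/1=63/9889: DF=(1 − 63/9889·(0.990400))/(1+63/9889) = 4937/5000 ≈ 0.987400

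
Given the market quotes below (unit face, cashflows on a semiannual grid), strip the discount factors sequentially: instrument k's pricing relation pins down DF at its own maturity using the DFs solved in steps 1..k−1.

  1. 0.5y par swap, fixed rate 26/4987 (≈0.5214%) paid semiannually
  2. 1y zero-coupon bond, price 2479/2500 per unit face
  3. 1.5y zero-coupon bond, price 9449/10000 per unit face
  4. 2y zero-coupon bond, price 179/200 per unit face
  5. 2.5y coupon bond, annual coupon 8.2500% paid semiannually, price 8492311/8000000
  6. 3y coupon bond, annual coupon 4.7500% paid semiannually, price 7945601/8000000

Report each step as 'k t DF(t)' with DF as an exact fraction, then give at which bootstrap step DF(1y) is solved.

1 1/2 4987/5000
2 1 2479/2500
3 3/2 9449/10000
4 2 179/200
5 5/2 4339/5000
6 3 2153/2500
DF(1y) is solved at step 2

step 1 [0.5y] swap r/2=13/4987: DF=(1 − 13/4987·(0))/(1+13/4987) = 4987/5000 ≈ 0.997400
step 2 [1y] zero: DF = P = 2479/2500 ≈ 0.991600
step 3 [1.5y] zero: DF = P = 9449/10000 ≈ 0.944900
step 4 [2y] zero: DF = P = 179/200 ≈ 0.895000
step 5 [2.5y] bond c/2=33/800: DF=(8492311/8000000 − 33/800·(0.997400+0.991600+0.944900+0.895000))/(1+33/800) = 4339/5000 ≈ 0.867800
step 6 [3y] bond c/2=19/800: DF=(7945601/8000000 − 19/800·(0.997400+0.991600+0.944900+0.895000+0.867800))/(1+19/800) = 2153/2500 ≈ 0.861200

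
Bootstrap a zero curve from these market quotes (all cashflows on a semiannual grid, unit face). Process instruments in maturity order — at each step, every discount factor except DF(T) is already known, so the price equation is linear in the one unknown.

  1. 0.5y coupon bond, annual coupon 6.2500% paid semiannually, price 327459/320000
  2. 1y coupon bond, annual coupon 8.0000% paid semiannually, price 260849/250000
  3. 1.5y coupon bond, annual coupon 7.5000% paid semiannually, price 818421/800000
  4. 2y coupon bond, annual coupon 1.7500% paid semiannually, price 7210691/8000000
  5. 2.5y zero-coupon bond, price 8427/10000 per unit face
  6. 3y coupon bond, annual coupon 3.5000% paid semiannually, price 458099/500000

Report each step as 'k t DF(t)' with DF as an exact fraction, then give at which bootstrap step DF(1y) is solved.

step 1 [0.5y] bond c/2=1/32: DF=(327459/320000 − 1/32·(0))/(1+1/32) = 9923/10000 ≈ 0.992300
step 2 [1y] bond c/2=1/25: DF=(260849/250000 − 1/25·(0.992300))/(1+1/25) = 9651/10000 ≈ 0.965100
step 3 [1.5y] bond c/2=3/80: DF=(818421/800000 − 3/80·(0.992300+0.965100))/(1+3/80) = 9153/10000 ≈ 0.915300
step 4 [2y] bond c/2=7/800: DF=(7210691/8000000 − 7/800·(0.992300+0.965100+0.915300))/(1+7/800) = 4343/5000 ≈ 0.868600
step 5 [2.5y] zero: DF = P = 8427/10000 ≈ 0.842700
step 6 [3y] bond c/2=7/400: DF=(458099/500000 − 7/400·(0.992300+0.965100+0.915300+0.868600+0.842700))/(1+7/400) = 1027/1250 ≈ 0.821600

1 1/2 9923/10000
2 1 9651/10000
3 3/2 9153/10000
4 2 4343/5000
5 5/2 8427/10000
6 3 1027/1250
DF(1y) is solved at step 2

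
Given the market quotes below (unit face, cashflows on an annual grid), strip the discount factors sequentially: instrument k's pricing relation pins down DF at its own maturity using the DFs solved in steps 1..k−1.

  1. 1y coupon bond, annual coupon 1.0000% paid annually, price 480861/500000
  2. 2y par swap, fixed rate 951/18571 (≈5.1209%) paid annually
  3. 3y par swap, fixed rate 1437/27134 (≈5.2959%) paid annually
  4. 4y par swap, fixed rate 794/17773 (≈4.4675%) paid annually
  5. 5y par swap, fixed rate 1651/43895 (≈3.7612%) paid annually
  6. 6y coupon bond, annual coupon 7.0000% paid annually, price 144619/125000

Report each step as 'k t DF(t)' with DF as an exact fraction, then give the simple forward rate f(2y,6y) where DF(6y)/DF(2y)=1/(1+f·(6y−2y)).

1 1 4761/5000
2 2 9049/10000
3 3 8563/10000
4 4 2103/2500
5 5 8349/10000
6 6 7941/10000
f(2y,6y) = ((9049/10000)/(7941/10000) − 1)/(4) = 277/7941 ≈ 3.4882%

step 1 [1y] bond c/1=1/100: DF=(480861/500000 − 1/100·(0))/(1+1/100) = 4761/5000 ≈ 0.952200
step 2 [2y] swap r/1=951/18571: DF=(1 − 951/18571·(0.952200))/(1+951/18571) = 9049/10000 ≈ 0.904900
step 3 [3y] swap r/1=1437/27134: DF=(1 − 1437/27134·(0.952200+0.904900))/(1+1437/27134) = 8563/10000 ≈ 0.856300
step 4 [4y] swap r/1=794/17773: DF=(1 − 794/17773·(0.952200+0.904900+0.856300))/(1+794/17773) = 2103/2500 ≈ 0.841200
step 5 [5y] swap r/1=1651/43895: DF=(1 − 1651/43895·(0.952200+0.904900+0.856300+0.841200))/(1+1651/43895) = 8349/10000 ≈ 0.834900
step 6 [6y] bond c/1=7/100: DF=(144619/125000 − 7/100·(0.952200+0.904900+0.856300+0.841200+0.834900))/(1+7/100) = 7941/10000 ≈ 0.794100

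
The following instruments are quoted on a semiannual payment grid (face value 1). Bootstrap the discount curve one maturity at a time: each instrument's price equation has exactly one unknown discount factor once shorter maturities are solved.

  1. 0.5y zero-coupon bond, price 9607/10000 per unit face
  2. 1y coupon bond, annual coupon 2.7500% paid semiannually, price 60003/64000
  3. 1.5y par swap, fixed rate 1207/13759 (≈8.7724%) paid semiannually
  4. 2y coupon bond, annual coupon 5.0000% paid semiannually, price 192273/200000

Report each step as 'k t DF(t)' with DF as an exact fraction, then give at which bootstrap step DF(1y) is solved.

step 1 [0.5y] zero: DF = P = 9607/10000 ≈ 0.960700
step 2 [1y] bond c/2=11/800: DF=(60003/64000 − 11/800·(0.960700))/(1+11/800) = 4559/5000 ≈ 0.911800
step 3 [1.5y] swap r/2=1207/27518: DF=(1 − 1207/27518·(0.960700+0.911800))/(1+1207/27518) = 8793/10000 ≈ 0.879300
step 4 [2y] bond c/2=1/40: DF=(192273/200000 − 1/40·(0.960700+0.911800+0.879300))/(1+1/40) = 2177/2500 ≈ 0.870800

1 1/2 9607/10000
2 1 4559/5000
3 3/2 8793/10000
4 2 2177/2500
DF(1y) is solved at step 2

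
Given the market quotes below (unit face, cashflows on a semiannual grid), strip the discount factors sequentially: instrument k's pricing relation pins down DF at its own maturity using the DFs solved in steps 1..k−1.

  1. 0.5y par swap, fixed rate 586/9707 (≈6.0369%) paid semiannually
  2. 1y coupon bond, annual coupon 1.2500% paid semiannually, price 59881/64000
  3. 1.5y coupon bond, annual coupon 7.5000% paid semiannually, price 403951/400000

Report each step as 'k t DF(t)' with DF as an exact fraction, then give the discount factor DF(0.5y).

step 1 [0.5y] swap r/2=293/9707: DF=(1 − 293/9707·(0))/(1+293/9707) = 9707/10000 ≈ 0.970700
step 2 [1y] bond c/2=1/160: DF=(59881/64000 − 1/160·(0.970700))/(1+1/160) = 4619/5000 ≈ 0.923800
step 3 [1.5y] bond c/2=3/80: DF=(403951/400000 − 3/80·(0.970700+0.923800))/(1+3/80) = 9049/10000 ≈ 0.904900

1 1/2 9707/10000
2 1 4619/5000
3 3/2 9049/10000
DF(0.5y) = 9707/10000 ≈ 0.970700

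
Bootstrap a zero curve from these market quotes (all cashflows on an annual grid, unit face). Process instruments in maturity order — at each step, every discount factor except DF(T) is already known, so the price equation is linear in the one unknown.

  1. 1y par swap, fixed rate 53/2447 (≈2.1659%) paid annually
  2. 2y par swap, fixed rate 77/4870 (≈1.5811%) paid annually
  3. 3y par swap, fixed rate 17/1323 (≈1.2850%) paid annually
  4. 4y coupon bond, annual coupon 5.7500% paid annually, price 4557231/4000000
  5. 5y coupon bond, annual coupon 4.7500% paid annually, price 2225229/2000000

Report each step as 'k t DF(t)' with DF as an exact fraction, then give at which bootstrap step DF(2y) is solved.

step 1 [1y] swap r/1=53/2447: DF=(1 − 53/2447·(0))/(1+53/2447) = 2447/2500 ≈ 0.978800
step 2 [2y] swap r/1=77/4870: DF=(1 − 77/4870·(0.978800))/(1+77/4870) = 2423/2500 ≈ 0.969200
step 3 [3y] swap r/1=17/1323: DF=(1 − 17/1323·(0.978800+0.969200))/(1+17/1323) = 4813/5000 ≈ 0.962600
step 4 [4y] bond c/1=23/400: DF=(4557231/4000000 − 23/400·(0.978800+0.969200+0.962600))/(1+23/400) = 9191/10000 ≈ 0.919100
step 5 [5y] bond c/1=19/400: DF=(2225229/2000000 − 19/400·(0.978800+0.969200+0.962600+0.919100))/(1+19/400) = 1777/2000 ≈ 0.888500

1 1 2447/2500
2 2 2423/2500
3 3 4813/5000
4 4 9191/10000
5 5 1777/2000
DF(2y) is solved at step 2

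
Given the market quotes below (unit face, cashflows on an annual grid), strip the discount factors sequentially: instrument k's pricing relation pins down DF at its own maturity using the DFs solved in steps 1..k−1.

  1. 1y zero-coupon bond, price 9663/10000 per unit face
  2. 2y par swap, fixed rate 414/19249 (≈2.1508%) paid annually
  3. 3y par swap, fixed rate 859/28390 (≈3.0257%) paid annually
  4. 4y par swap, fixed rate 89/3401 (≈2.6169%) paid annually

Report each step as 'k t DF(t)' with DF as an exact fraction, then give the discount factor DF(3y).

step 1 [1y] zero: DF = P = 9663/10000 ≈ 0.966300
step 2 [2y] swap r/1=414/19249: DF=(1 − 414/19249·(0.966300))/(1+414/19249) = 4793/5000 ≈ 0.958600
step 3 [3y] swap r/1=859/28390: DF=(1 − 859/28390·(0.966300+0.958600))/(1+859/28390) = 9141/10000 ≈ 0.914100
step 4 [4y] swap r/1=89/3401: DF=(1 − 89/3401·(0.966300+0.958600+0.914100))/(1+89/3401) = 9021/10000 ≈ 0.902100

1 1 9663/10000
2 2 4793/5000
3 3 9141/10000
4 4 9021/10000
DF(3y) = 9141/10000 ≈ 0.914100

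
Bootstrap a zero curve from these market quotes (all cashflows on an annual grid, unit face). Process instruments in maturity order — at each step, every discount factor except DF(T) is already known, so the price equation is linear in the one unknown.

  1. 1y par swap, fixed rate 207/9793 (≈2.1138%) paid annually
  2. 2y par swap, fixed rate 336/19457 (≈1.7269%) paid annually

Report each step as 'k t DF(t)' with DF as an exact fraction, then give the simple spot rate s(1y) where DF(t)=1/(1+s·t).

step 1 [1y] swap r/1=207/9793: DF=(1 − 207/9793·(0))/(1+207/9793) = 9793/10000 ≈ 0.979300
step 2 [2y] swap r/1=336/19457: DF=(1 − 336/19457·(0.979300))/(1+336/19457) = 604/625 ≈ 0.966400

1 1 9793/10000
2 2 604/625
s(1y) = (1/(9793/10000) − 1)/(1) = 207/9793 ≈ 2.1138%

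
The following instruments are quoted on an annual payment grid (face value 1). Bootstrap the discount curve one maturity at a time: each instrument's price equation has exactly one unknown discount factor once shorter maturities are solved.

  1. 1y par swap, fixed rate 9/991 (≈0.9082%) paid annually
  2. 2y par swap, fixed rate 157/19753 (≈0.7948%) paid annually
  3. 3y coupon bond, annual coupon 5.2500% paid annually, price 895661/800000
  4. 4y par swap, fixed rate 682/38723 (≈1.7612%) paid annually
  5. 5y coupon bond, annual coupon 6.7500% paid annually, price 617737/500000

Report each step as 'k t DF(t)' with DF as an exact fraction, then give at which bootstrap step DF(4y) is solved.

1 1 991/1000
2 2 9843/10000
3 3 2413/2500
4 4 4659/5000
5 5 73/80
DF(4y) is solved at step 4

step 1 [1y] swap r/1=9/991: DF=(1 − 9/991·(0))/(1+9/991) = 991/1000 ≈ 0.991000
step 2 [2y] swap r/1=157/19753: DF=(1 − 157/19753·(0.991000))/(1+157/19753) = 9843/10000 ≈ 0.984300
step 3 [3y] bond c/1=21/400: DF=(895661/800000 − 21/400·(0.991000+0.984300))/(1+21/400) = 2413/2500 ≈ 0.965200
step 4 [4y] swap r/1=682/38723: DF=(1 − 682/38723·(0.991000+0.984300+0.965200))/(1+682/38723) = 4659/5000 ≈ 0.931800
step 5 [5y] bond c/1=27/400: DF=(617737/500000 − 27/400·(0.991000+0.984300+0.965200+0.931800))/(1+27/400) = 73/80 ≈ 0.912500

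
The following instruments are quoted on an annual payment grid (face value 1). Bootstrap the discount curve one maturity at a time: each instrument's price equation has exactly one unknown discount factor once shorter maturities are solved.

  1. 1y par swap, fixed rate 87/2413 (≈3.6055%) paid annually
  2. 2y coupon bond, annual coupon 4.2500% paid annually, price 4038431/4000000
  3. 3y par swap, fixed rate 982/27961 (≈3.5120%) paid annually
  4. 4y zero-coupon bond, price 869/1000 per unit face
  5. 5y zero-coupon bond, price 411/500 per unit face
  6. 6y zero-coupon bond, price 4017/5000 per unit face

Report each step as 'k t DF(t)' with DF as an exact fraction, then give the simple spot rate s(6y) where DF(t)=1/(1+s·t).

1 1 2413/2500
2 2 9291/10000
3 3 4509/5000
4 4 869/1000
5 5 411/500
6 6 4017/5000
s(6y) = (1/(4017/5000) − 1)/(6) = 983/24102 ≈ 4.0785%

step 1 [1y] swap r/1=87/2413: DF=(1 − 87/2413·(0))/(1+87/2413) = 2413/2500 ≈ 0.965200
step 2 [2y] bond c/1=17/400: DF=(4038431/4000000 − 17/400·(0.965200))/(1+17/400) = 9291/10000 ≈ 0.929100
step 3 [3y] swap r/1=982/27961: DF=(1 − 982/27961·(0.965200+0.929100))/(1+982/27961) = 4509/5000 ≈ 0.901800
step 4 [4y] zero: DF = P = 869/1000 ≈ 0.869000
step 5 [5y] zero: DF = P = 411/500 ≈ 0.822000
step 6 [6y] zero: DF = P = 4017/5000 ≈ 0.803400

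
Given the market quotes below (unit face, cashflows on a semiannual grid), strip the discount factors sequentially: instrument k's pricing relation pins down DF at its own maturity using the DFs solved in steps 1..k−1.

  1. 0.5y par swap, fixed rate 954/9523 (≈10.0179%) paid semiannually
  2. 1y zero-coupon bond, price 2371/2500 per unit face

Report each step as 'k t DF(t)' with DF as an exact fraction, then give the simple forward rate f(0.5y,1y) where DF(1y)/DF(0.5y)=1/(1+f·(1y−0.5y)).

step 1 [0.5y] swap r/2=477/9523: DF=(1 − 477/9523·(0))/(1+477/9523) = 9523/10000 ≈ 0.952300
step 2 [1y] zero: DF = P = 2371/2500 ≈ 0.948400

1 1/2 9523/10000
2 1 2371/2500
f(0.5y,1y) = ((9523/10000)/(2371/2500) − 1)/(1/2) = 39/4742 ≈ 0.8224%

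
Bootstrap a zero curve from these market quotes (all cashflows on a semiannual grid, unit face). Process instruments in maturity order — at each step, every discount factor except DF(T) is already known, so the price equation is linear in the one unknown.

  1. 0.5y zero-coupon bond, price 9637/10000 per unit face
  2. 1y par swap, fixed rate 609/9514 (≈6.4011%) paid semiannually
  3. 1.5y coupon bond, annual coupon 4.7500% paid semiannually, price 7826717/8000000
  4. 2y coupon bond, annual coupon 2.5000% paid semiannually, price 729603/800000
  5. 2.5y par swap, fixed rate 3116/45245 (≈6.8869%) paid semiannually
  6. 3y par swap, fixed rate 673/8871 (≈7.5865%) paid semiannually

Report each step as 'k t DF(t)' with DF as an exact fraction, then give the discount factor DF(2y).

1 1/2 9637/10000
2 1 9391/10000
3 3/2 1823/2000
4 2 433/500
5 5/2 4221/5000
6 3 7981/10000
DF(2y) = 433/500 ≈ 0.866000

step 1 [0.5y] zero: DF = P = 9637/10000 ≈ 0.963700
step 2 [1y] swap r/2=609/19028: DF=(1 − 609/19028·(0.963700))/(1+609/19028) = 9391/10000 ≈ 0.939100
step 3 [1.5y] bond c/2=19/800: DF=(7826717/8000000 − 19/800·(0.963700+0.939100))/(1+19/800) = 1823/2000 ≈ 0.911500
step 4 [2y] bond c/2=1/80: DF=(729603/800000 − 1/80·(0.963700+0.939100+0.911500))/(1+1/80) = 433/500 ≈ 0.866000
step 5 [2.5y] swap r/2=1558/45245: DF=(1 − 1558/45245·(0.963700+0.939100+0.911500+0.866000))/(1+1558/45245) = 4221/5000 ≈ 0.844200
step 6 [3y] swap r/2=673/17742: DF=(1 − 673/17742·(0.963700+0.939100+0.911500+0.866000+0.844200))/(1+673/17742) = 7981/10000 ≈ 0.798100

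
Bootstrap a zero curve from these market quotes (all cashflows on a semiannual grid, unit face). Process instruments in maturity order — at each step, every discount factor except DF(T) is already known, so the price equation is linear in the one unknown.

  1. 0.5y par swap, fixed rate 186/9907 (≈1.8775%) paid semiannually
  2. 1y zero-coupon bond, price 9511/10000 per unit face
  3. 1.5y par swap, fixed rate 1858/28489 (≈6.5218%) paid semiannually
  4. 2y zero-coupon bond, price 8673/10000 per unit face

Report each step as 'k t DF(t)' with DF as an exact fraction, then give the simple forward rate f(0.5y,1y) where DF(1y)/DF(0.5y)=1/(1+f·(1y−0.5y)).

step 1 [0.5y] swap r/2=93/9907: DF=(1 − 93/9907·(0))/(1+93/9907) = 9907/10000 ≈ 0.990700
step 2 [1y] zero: DF = P = 9511/10000 ≈ 0.951100
step 3 [1.5y] swap r/2=929/28489: DF=(1 − 929/28489·(0.990700+0.951100))/(1+929/28489) = 9071/10000 ≈ 0.907100
step 4 [2y] zero: DF = P = 8673/10000 ≈ 0.867300

1 1/2 9907/10000
2 1 9511/10000
3 3/2 9071/10000
4 2 8673/10000
f(0.5y,1y) = ((9907/10000)/(9511/10000) − 1)/(1/2) = 792/9511 ≈ 8.3272%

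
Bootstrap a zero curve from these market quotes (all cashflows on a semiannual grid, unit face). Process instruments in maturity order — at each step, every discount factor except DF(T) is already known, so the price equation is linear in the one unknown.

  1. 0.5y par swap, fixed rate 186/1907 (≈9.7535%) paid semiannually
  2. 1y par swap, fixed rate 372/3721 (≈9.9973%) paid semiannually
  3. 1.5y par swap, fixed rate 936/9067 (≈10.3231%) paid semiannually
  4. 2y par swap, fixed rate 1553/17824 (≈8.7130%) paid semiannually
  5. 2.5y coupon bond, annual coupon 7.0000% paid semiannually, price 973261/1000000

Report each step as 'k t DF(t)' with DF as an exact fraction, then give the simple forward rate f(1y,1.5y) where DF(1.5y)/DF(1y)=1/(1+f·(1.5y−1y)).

step 1 [0.5y] swap r/2=93/1907: DF=(1 − 93/1907·(0))/(1+93/1907) = 1907/2000 ≈ 0.953500
step 2 [1y] swap r/2=186/3721: DF=(1 − 186/3721·(0.953500))/(1+186/3721) = 907/1000 ≈ 0.907000
step 3 [1.5y] swap r/2=468/9067: DF=(1 − 468/9067·(0.953500+0.907000))/(1+468/9067) = 2149/2500 ≈ 0.859600
step 4 [2y] swap r/2=1553/35648: DF=(1 − 1553/35648·(0.953500+0.907000+0.859600))/(1+1553/35648) = 8447/10000 ≈ 0.844700
step 5 [2.5y] bond c/2=7/200: DF=(973261/1000000 − 7/200·(0.953500+0.907000+0.859600+0.844700))/(1+7/200) = 4099/5000 ≈ 0.819800

1 1/2 1907/2000
2 1 907/1000
3 3/2 2149/2500
4 2 8447/10000
5 5/2 4099/5000
f(1y,1.5y) = ((907/1000)/(2149/2500) − 1)/(1/2) = 237/2149 ≈ 11.0284%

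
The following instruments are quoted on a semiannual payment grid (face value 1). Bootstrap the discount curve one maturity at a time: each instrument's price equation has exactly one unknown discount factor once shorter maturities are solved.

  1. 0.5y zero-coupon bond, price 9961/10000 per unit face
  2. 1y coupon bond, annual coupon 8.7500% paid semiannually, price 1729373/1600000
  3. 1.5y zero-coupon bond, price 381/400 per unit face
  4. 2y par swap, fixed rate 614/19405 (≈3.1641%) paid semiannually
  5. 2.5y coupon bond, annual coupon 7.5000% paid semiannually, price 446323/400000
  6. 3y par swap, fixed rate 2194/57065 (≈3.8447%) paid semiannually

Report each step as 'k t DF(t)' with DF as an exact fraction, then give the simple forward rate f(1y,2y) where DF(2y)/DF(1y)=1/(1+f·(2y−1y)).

step 1 [0.5y] zero: DF = P = 9961/10000 ≈ 0.996100
step 2 [1y] bond c/2=7/160: DF=(1729373/1600000 − 7/160·(0.996100))/(1+7/160) = 4969/5000 ≈ 0.993800
step 3 [1.5y] zero: DF = P = 381/400 ≈ 0.952500
step 4 [2y] swap r/2=307/19405: DF=(1 − 307/19405·(0.996100+0.993800+0.952500))/(1+307/19405) = 4693/5000 ≈ 0.938600
step 5 [2.5y] bond c/2=3/80: DF=(446323/400000 − 3/80·(0.996100+0.993800+0.952500+0.938600))/(1+3/80) = 1169/1250 ≈ 0.935200
step 6 [3y] swap r/2=1097/57065: DF=(1 − 1097/57065·(0.996100+0.993800+0.952500+0.938600+0.935200))/(1+1097/57065) = 8903/10000 ≈ 0.890300

1 1/2 9961/10000
2 1 4969/5000
3 3/2 381/400
4 2 4693/5000
5 5/2 1169/1250
6 3 8903/10000
f(1y,2y) = ((4969/5000)/(4693/5000) − 1)/(1) = 276/4693 ≈ 5.8811%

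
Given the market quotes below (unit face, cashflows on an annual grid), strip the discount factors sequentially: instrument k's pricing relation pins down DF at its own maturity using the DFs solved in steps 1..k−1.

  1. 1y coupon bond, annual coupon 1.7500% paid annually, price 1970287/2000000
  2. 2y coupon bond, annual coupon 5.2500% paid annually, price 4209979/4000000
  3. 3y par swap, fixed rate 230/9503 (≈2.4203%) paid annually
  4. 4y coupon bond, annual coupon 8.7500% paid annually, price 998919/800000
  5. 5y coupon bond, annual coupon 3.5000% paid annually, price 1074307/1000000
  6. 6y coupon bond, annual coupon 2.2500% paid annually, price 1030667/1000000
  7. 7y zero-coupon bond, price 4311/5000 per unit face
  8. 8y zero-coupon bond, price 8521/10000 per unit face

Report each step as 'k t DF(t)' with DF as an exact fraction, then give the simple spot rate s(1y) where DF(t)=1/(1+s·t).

step 1 [1y] bond c/1=7/400: DF=(1970287/2000000 − 7/400·(0))/(1+7/400) = 4841/5000 ≈ 0.968200
step 2 [2y] bond c/1=21/400: DF=(4209979/4000000 − 21/400·(0.968200))/(1+21/400) = 9517/10000 ≈ 0.951700
step 3 [3y] swap r/1=230/9503: DF=(1 − 230/9503·(0.968200+0.951700))/(1+230/9503) = 931/1000 ≈ 0.931000
step 4 [4y] bond c/1=7/80: DF=(998919/800000 − 7/80·(0.968200+0.951700+0.931000))/(1+7/80) = 2297/2500 ≈ 0.918800
step 5 [5y] bond c/1=7/200: DF=(1074307/1000000 − 7/200·(0.968200+0.951700+0.931000+0.918800))/(1+7/200) = 1821/2000 ≈ 0.910500
step 6 [6y] bond c/1=9/400: DF=(1030667/1000000 − 9/400·(0.968200+0.951700+0.931000+0.918800+0.910500))/(1+9/400) = 181/200 ≈ 0.905000
step 7 [7y] zero: DF = P = 4311/5000 ≈ 0.862200
step 8 [8y] zero: DF = P = 8521/10000 ≈ 0.852100

1 1 4841/5000
2 2 9517/10000
3 3 931/1000
4 4 2297/2500
5 5 1821/2000
6 6 181/200
7 7 4311/5000
8 8 8521/10000
s(1y) = (1/(4841/5000) − 1)/(1) = 159/4841 ≈ 3.2844%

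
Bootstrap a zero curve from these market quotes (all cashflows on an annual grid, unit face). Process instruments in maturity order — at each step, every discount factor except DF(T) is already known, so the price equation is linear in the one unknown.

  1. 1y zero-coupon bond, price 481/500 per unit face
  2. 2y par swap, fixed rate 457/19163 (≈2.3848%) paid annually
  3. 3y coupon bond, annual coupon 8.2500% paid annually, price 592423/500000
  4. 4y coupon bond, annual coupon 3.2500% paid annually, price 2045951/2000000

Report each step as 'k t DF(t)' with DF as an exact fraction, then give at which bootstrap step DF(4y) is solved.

step 1 [1y] zero: DF = P = 481/500 ≈ 0.962000
step 2 [2y] swap r/1=457/19163: DF=(1 − 457/19163·(0.962000))/(1+457/19163) = 9543/10000 ≈ 0.954300
step 3 [3y] bond c/1=33/400: DF=(592423/500000 − 33/400·(0.962000+0.954300))/(1+33/400) = 1897/2000 ≈ 0.948500
step 4 [4y] bond c/1=13/400: DF=(2045951/2000000 − 13/400·(0.962000+0.954300+0.948500))/(1+13/400) = 4503/5000 ≈ 0.900600

1 1 481/500
2 2 9543/10000
3 3 1897/2000
4 4 4503/5000
DF(4y) is solved at step 4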